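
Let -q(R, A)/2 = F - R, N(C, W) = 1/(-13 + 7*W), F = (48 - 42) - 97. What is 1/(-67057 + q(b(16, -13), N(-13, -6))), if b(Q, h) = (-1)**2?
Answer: -1/66873 ≈ -1.4954e-5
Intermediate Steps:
b(Q, h) = 1
F = -91 (F = 6 - 97 = -91)
q(R, A) = 182 + 2*R (q(R, A) = -2*(-91 - R) = 182 + 2*R)
1/(-67057 + q(b(16, -13), N(-13, -6))) = 1/(-67057 + (182 + 2*1)) = 1/(-67057 + (182 + 2)) = 1/(-67057 + 184) = 1/(-66873) = -1/66873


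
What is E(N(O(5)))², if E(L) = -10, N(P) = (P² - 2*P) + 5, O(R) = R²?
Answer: 100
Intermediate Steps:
N(P) = 5 + P² - 2*P
E(N(O(5)))² = (-10)² = 100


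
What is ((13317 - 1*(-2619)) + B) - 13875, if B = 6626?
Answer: 8687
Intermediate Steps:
((13317 - 1*(-2619)) + B) - 13875 = ((13317 - 1*(-2619)) + 6626) - 13875 = ((13317 + 2619) + 6626) - 13875 = (15936 + 6626) - 13875 = 22562 - 13875 = 8687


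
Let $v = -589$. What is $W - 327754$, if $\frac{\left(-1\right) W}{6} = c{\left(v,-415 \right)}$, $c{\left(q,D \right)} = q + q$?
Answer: $-320686$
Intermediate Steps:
$c{\left(q,D \right)} = 2 q$
$W = 7068$ ($W = - 6 \cdot 2 \left(-589\right) = \left(-6\right) \left(-1178\right) = 7068$)
$W - 327754 = 7068 - 327754 = -320686$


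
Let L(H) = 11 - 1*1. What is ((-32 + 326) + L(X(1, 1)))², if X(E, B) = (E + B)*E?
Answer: 92416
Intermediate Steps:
X(E, B) = E*(B + E) (X(E, B) = (B + E)*E = E*(B + E))
L(H) = 10 (L(H) = 11 - 1 = 10)
((-32 + 326) + L(X(1, 1)))² = ((-32 + 326) + 10)² = (294 + 10)² = 304² = 92416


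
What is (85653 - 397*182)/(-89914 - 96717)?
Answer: -13399/186631 ≈ -0.071794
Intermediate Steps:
(85653 - 397*182)/(-89914 - 96717) = (85653 - 72254)/(-186631) = 13399*(-1/186631) = -13399/186631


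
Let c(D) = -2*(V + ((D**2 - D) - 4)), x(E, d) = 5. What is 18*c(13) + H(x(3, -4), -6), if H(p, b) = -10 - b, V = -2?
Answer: -5404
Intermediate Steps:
c(D) = 12 - 2*D**2 + 2*D (c(D) = -2*(-2 + ((D**2 - D) - 4)) = -2*(-2 + (-4 + D**2 - D)) = -2*(-6 + D**2 - D) = 12 - 2*D**2 + 2*D)
18*c(13) + H(x(3, -4), -6) = 18*(12 - 2*13**2 + 2*13) + (-10 - 1*(-6)) = 18*(12 - 2*169 + 26) + (-10 + 6) = 18*(12 - 338 + 26) - 4 = 18*(-300) - 4 = -5400 - 4 = -5404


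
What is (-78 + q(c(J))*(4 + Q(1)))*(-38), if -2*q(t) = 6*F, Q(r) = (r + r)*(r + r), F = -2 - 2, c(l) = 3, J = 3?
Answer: -684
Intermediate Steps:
F = -4
Q(r) = 4*r² (Q(r) = (2*r)*(2*r) = 4*r²)
q(t) = 12 (q(t) = -3*(-4) = -½*(-24) = 12)
(-78 + q(c(J))*(4 + Q(1)))*(-38) = (-78 + 12*(4 + 4*1²))*(-38) = (-78 + 12*(4 + 4*1))*(-38) = (-78 + 12*(4 + 4))*(-38) = (-78 + 12*8)*(-38) = (-78 + 96)*(-38) = 18*(-38) = -684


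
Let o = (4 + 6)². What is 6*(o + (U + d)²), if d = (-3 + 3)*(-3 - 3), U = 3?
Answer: 654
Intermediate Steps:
o = 100 (o = 10² = 100)
d = 0 (d = 0*(-6) = 0)
6*(o + (U + d)²) = 6*(100 + (3 + 0)²) = 6*(100 + 3²) = 6*(100 + 9) = 6*109 = 654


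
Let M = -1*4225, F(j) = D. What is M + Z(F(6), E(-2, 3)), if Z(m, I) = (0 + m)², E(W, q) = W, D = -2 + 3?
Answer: -4224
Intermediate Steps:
D = 1
F(j) = 1
Z(m, I) = m²
M = -4225
M + Z(F(6), E(-2, 3)) = -4225 + 1² = -4225 + 1 = -4224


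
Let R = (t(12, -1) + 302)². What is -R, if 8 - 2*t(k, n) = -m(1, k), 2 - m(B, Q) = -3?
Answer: -380689/4 ≈ -95172.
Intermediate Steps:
m(B, Q) = 5 (m(B, Q) = 2 - 1*(-3) = 2 + 3 = 5)
t(k, n) = 13/2 (t(k, n) = 4 - (-1)*5/2 = 4 - ½*(-5) = 4 + 5/2 = 13/2)
R = 380689/4 (R = (13/2 + 302)² = (617/2)² = 380689/4 ≈ 95172.)
-R = -1*380689/4 = -380689/4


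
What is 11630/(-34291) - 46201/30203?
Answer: -1935539381/1035691073 ≈ -1.8688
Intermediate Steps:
11630/(-34291) - 46201/30203 = 11630*(-1/34291) - 46201*1/30203 = -11630/34291 - 46201/30203 = -1935539381/1035691073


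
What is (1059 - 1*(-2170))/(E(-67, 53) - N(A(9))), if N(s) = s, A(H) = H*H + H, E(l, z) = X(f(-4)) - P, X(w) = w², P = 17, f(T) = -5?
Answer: -3229/82 ≈ -39.378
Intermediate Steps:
E(l, z) = 8 (E(l, z) = (-5)² - 1*17 = 25 - 17 = 8)
A(H) = H + H² (A(H) = H² + H = H + H²)
(1059 - 1*(-2170))/(E(-67, 53) - N(A(9))) = (1059 - 1*(-2170))/(8 - 9*(1 + 9)) = (1059 + 2170)/(8 - 9*10) = 3229/(8 - 1*90) = 3229/(8 - 90) = 3229/(-82) = 3229*(-1/82) = -3229/82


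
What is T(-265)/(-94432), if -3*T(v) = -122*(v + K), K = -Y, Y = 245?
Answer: 5185/23608 ≈ 0.21963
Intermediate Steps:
K = -245 (K = -1*245 = -245)
T(v) = -29890/3 + 122*v/3 (T(v) = -(-122)*(v - 245)/3 = -(-122)*(-245 + v)/3 = -(29890 - 122*v)/3 = -29890/3 + 122*v/3)
T(-265)/(-94432) = (-29890/3 + (122/3)*(-265))/(-94432) = (-29890/3 - 32330/3)*(-1/94432) = -20740*(-1/94432) = 5185/23608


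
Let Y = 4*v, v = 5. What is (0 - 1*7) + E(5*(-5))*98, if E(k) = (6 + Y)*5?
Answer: 12733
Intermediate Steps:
Y = 20 (Y = 4*5 = 20)
E(k) = 130 (E(k) = (6 + 20)*5 = 26*5 = 130)
(0 - 1*7) + E(5*(-5))*98 = (0 - 1*7) + 130*98 = (0 - 7) + 12740 = -7 + 12740 = 12733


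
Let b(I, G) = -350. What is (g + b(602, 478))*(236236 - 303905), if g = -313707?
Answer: 21251923133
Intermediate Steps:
(g + b(602, 478))*(236236 - 303905) = (-313707 - 350)*(236236 - 303905) = -314057*(-67669) = 21251923133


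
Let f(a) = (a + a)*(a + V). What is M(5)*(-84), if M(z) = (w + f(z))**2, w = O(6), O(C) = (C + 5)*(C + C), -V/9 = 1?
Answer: -710976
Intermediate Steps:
V = -9 (V = -9*1 = -9)
f(a) = 2*a*(-9 + a) (f(a) = (a + a)*(a - 9) = (2*a)*(-9 + a) = 2*a*(-9 + a))
O(C) = 2*C*(5 + C) (O(C) = (5 + C)*(2*C) = 2*C*(5 + C))
w = 132 (w = 2*6*(5 + 6) = 2*6*11 = 132)
M(z) = (132 + 2*z*(-9 + z))**2
M(5)*(-84) = (4*(66 + 5*(-9 + 5))**2)*(-84) = (4*(66 + 5*(-4))**2)*(-84) = (4*(66 - 20)**2)*(-84) = (4*46**2)*(-84) = (4*2116)*(-84) = 8464*(-84) = -710976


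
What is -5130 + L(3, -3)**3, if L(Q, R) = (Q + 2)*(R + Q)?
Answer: -5130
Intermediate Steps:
L(Q, R) = (2 + Q)*(Q + R)
-5130 + L(3, -3)**3 = -5130 + (3**2 + 2*3 + 2*(-3) + 3*(-3))**3 = -5130 + (9 + 6 - 6 - 9)**3 = -5130 + 0**3 = -5130 + 0 = -5130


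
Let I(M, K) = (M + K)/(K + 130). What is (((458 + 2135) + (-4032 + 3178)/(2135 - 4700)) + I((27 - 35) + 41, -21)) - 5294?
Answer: -755035219/279585 ≈ -2700.6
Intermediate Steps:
I(M, K) = (K + M)/(130 + K)
(((458 + 2135) + (-4032 + 3178)/(2135 - 4700)) + I((27 - 35) + 41, -21)) - 5294 = (((458 + 2135) + (-4032 + 3178)/(2135 - 4700)) + (-21 + ((27 - 35) + 41))/(130 - 21)) - 5294 = ((2593 - 854/(-2565)) + (-21 + (-8 + 41))/109) - 5294 = ((2593 - 854*(-1/2565)) + (-21 + 33)/109) - 5294 = ((2593 + 854/2565) + (1/109)*12) - 5294 = (6651899/2565 + 12/109) - 5294 = 725087771/279585 - 5294 = -755035219/279585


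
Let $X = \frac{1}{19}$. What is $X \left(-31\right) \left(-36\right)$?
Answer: $\frac{1116}{19} \approx 58.737$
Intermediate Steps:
$X = \frac{1}{19} \approx 0.052632$
$X \left(-31\right) \left(-36\right) = \frac{1}{19} \left(-31\right) \left(-36\right) = \left(- \frac{31}{19}\right) \left(-36\right) = \frac{1116}{19}$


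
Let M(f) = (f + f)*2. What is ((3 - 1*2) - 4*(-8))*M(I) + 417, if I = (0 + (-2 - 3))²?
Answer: 3717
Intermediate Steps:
I = 25 (I = (0 - 5)² = (-5)² = 25)
M(f) = 4*f (M(f) = (2*f)*2 = 4*f)
((3 - 1*2) - 4*(-8))*M(I) + 417 = ((3 - 1*2) - 4*(-8))*(4*25) + 417 = ((3 - 2) + 32)*100 + 417 = (1 + 32)*100 + 417 = 33*100 + 417 = 3300 + 417 = 3717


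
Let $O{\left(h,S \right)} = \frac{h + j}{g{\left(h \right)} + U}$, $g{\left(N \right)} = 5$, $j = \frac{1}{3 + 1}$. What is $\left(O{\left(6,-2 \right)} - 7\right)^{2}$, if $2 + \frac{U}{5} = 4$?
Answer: $\frac{6241}{144} \approx 43.34$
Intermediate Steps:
$U = 10$ ($U = -10 + 5 \cdot 4 = -10 + 20 = 10$)
$j = \frac{1}{4} \approx 0.25$
$O{\left(h,S \right)} = \frac{1}{60} + \frac{h}{15}$ ($O{\left(h,S \right)} = \frac{h + \frac{1}{4}}{5 + 10} = \frac{\frac{1}{4} + h}{15} = \left(\frac{1}{4} + h\right) \frac{1}{15} = \frac{1}{60} + \frac{h}{15}$)
$\left(O{\left(6,-2 \right)} - 7\right)^{2} = \left(\left(\frac{1}{60} + \frac{1}{15} \cdot 6\right) - 7\right)^{2} = \left(\left(\frac{1}{60} + \frac{2}{5}\right) - 7\right)^{2} = \left(\frac{5}{12} - 7\right)^{2} = \left(- \frac{79}{12}\right)^{2} = \frac{6241}{144}$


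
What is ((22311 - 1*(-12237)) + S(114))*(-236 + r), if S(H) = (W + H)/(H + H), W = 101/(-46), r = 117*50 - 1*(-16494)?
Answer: 2002678421809/2622 ≈ 7.6380e+8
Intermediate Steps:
r = 22344 (r = 5850 + 16494 = 22344)
W = -101/46 (W = 101*(-1/46) = -101/46 ≈ -2.1957)
S(H) = (-101/46 + H)/(2*H) (S(H) = (-101/46 + H)/(H + H) = (-101/46 + H)/((2*H)) = (-101/46 + H)*(1/(2*H)) = (-101/46 + H)/(2*H))
((22311 - 1*(-12237)) + S(114))*(-236 + r) = ((22311 - 1*(-12237)) + (1/92)*(-101 + 46*114)/114)*(-236 + 22344) = ((22311 + 12237) + (1/92)*(1/114)*(-101 + 5244))*22108 = (34548 + (1/92)*(1/114)*5143)*22108 = (34548 + 5143/10488)*22108 = (362344567/10488)*22108 = 2002678421809/2622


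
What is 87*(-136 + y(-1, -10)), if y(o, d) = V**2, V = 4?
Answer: -10440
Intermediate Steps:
y(o, d) = 16 (y(o, d) = 4**2 = 16)
87*(-136 + y(-1, -10)) = 87*(-136 + 16) = 87*(-120) = -10440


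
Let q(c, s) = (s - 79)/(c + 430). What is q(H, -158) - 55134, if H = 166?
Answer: -32860101/596 ≈ -55134.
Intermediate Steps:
q(c, s) = (-79 + s)/(430 + c)
q(H, -158) - 55134 = (-79 - 158)/(430 + 166) - 55134 = -237/596 - 55134 = -32860101/596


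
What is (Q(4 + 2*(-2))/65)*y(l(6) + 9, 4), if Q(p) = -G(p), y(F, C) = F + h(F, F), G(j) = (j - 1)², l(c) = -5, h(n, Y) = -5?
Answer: 1/65 ≈ 0.015385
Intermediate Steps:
G(j) = (-1 + j)²
y(F, C) = -5 + F (y(F, C) = F - 5 = -5 + F)
Q(p) = -(-1 + p)²
(Q(4 + 2*(-2))/65)*y(l(6) + 9, 4) = (-(-1 + (4 + 2*(-2)))²/65)*(-5 + (-5 + 9)) = (-(-1 + (4 - 4))²*(1/65))*(-5 + 4) = (-(-1 + 0)²*(1/65))*(-1) = (-1*(-1)²*(1/65))*(-1) = (-1*1*(1/65))*(-1) = -1*1/65*(-1) = -1/65*(-1) = 1/65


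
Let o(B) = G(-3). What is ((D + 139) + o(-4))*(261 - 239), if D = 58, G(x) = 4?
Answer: 4422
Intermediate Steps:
o(B) = 4
((D + 139) + o(-4))*(261 - 239) = ((58 + 139) + 4)*(261 - 239) = (197 + 4)*22 = 201*22 = 4422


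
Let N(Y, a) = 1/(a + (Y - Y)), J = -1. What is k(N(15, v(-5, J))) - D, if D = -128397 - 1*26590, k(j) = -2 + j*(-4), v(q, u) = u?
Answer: 154989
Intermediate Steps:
N(Y, a) = 1/a (N(Y, a) = 1/(a + 0) = 1/a)
k(j) = -2 - 4*j
D = -154987 (D = -128397 - 26590 = -154987)
k(N(15, v(-5, J))) - D = (-2 - 4/(-1)) - 1*(-154987) = (-2 - 4*(-1)) + 154987 = (-2 + 4) + 154987 = 2 + 154987 = 154989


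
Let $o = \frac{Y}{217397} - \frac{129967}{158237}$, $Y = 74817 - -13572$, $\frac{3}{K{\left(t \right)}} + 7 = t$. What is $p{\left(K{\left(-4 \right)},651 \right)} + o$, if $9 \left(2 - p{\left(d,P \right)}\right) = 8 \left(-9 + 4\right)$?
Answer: $\frac{1866802215808}{309602241801} \approx 6.0297$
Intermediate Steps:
$K{\left(t \right)} = \frac{3}{-7 + t}$
$Y = 88389$ ($Y = 74817 + 13572 = 88389$)
$p{\left(d,P \right)} = \frac{58}{9}$ ($p{\left(d,P \right)} = 2 - \frac{8 \left(-9 + 4\right)}{9} = 2 - \frac{8 \left(-5\right)}{9} = 2 - - \frac{40}{9} = 2 + \frac{40}{9} = \frac{58}{9}$)
$o = - \frac{14268025706}{34400249089}$ ($o = \frac{88389}{217397} - \frac{129967}{158237} = - \frac{14268025706}{34400249089} \approx -0.41477$)
$p{\left(K{\left(-4 \right)},651 \right)} + o = \frac{58}{9} - \frac{14268025706}{34400249089} = \frac{1866802215808}{309602241801}$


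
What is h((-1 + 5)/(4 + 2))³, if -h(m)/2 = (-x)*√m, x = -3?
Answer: -48*√6 ≈ -117.58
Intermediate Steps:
h(m) = -6*√m (h(m) = -2*(-1*(-3))*√m = -6*√m)
h((-1 + 5)/(4 + 2))³ = (-6*√(-1 + 5)/√(4 + 2))³ = (-6*√6/3)³ = (-2*√6)³ = -48*√6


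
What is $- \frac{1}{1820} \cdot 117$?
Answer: $- \frac{9}{140} \approx -0.064286$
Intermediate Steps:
$- \frac{1}{1820} \cdot 117 = \left(-1\right) \frac{1}{1820} \cdot 117 = \left(- \frac{1}{1820}\right) 117 = - \frac{9}{140}$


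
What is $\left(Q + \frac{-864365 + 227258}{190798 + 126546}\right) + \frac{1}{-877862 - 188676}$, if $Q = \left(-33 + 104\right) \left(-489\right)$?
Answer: $- \frac{5875826312703839}{169229717536} \approx -34721.0$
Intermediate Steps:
$Q = -34719$ ($Q = 71 \left(-489\right) = -34719$)
$\left(Q + \frac{-864365 + 227258}{190798 + 126546}\right) + \frac{1}{-877862 - 188676} = \left(-34719 + \frac{-864365 + 227258}{190798 + 126546}\right) + \frac{1}{-877862 - 188676} = \left(-34719 - \frac{637107}{317344}\right) + \frac{1}{-1066538} = \left(-34719 - \frac{637107}{317344}\right) - \frac{1}{1066538} = - \frac{11018503443}{317344} - \frac{1}{1066538} = - \frac{5875826312703839}{169229717536}$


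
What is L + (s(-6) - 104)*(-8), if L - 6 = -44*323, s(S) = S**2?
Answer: -13662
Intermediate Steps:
L = -14206 (L = 6 - 44*323 = 6 - 14212 = -14206)
L + (s(-6) - 104)*(-8) = -14206 + ((-6)**2 - 104)*(-8) = -14206 + (36 - 104)*(-8) = -14206 - 68*(-8) = -14206 + 544 = -13662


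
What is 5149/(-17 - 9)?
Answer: -5149/26 ≈ -198.04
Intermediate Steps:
5149/(-17 - 9) = 5149/(-26) = 5149*(-1/26) = -5149/26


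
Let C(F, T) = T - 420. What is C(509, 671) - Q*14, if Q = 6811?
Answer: -95103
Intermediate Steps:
C(F, T) = -420 + T
C(509, 671) - Q*14 = (-420 + 671) - 6811*14 = 251 - 1*95354 = 251 - 95354 = -95103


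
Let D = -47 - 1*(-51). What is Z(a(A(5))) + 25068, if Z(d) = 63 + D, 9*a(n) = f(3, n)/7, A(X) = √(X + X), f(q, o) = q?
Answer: 25135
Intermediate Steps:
D = 4 (D = -47 + 51 = 4)
A(X) = √2*√X (A(X) = √(2*X) = √2*√X)
a(n) = 1/21 (a(n) = (3/7)/9 = (3*(⅐))/9 = (⅑)*(3/7) = 1/21)
Z(d) = 67 (Z(d) = 63 + 4 = 67)
Z(a(A(5))) + 25068 = 67 + 25068 = 25135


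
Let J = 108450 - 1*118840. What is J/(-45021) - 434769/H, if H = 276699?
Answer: -5566277513/4152421893 ≈ -1.3405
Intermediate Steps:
J = -10390 (J = 108450 - 118840 = -10390)
J/(-45021) - 434769/H = -10390/(-45021) - 434769/276699 = -10390*(-1/45021) - 434769*1/276699 = 10390/45021 - 144923/92233 = -5566277513/4152421893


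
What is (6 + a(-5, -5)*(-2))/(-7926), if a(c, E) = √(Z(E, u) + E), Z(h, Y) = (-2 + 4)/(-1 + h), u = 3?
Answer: -1/1321 + 4*I*√3/11889 ≈ -0.000757 + 0.00058274*I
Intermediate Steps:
Z(h, Y) = 2/(-1 + h)
a(c, E) = √(E + 2/(-1 + E)) (a(c, E) = √(2/(-1 + E) + E) = √(E + 2/(-1 + E)))
(6 + a(-5, -5)*(-2))/(-7926) = (6 + √((2 - 5*(-1 - 5))/(-1 - 5))*(-2))/(-7926) = (6 + √((2 - 5*(-6))/(-6))*(-2))*(-1/7926) = (6 + √(-(2 + 30)/6)*(-2))*(-1/7926) = (6 + √(-⅙*32)*(-2))*(-1/7926) = (6 + √(-16/3)*(-2))*(-1/7926) = (6 + (4*I*√3/3)*(-2))*(-1/7926) = (6 - 8*I*√3/3)*(-1/7926) = -1/1321 + 4*I*√3/11889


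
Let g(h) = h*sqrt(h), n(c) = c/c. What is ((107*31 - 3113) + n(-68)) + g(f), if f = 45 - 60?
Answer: 205 - 15*I*sqrt(15) ≈ 205.0 - 58.095*I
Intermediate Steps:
f = -15
n(c) = 1
g(h) = h**(3/2)
((107*31 - 3113) + n(-68)) + g(f) = ((107*31 - 3113) + 1) + (-15)**(3/2) = ((3317 - 3113) + 1) - 15*I*sqrt(15) = (204 + 1) - 15*I*sqrt(15) = 205 - 15*I*sqrt(15)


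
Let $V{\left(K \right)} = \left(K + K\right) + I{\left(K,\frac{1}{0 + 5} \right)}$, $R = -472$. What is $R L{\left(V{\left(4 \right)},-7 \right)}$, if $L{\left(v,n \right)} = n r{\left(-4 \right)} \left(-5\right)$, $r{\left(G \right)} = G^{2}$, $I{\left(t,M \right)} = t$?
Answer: $-264320$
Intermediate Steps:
$V{\left(K \right)} = 3 K$ ($V{\left(K \right)} = \left(K + K\right) + K = 2 K + K = 3 K$)
$L{\left(v,n \right)} = - 80 n$ ($L{\left(v,n \right)} = n \left(-4\right)^{2} \left(-5\right) = n 16 \left(-5\right) = 16 n \left(-5\right) = - 80 n$)
$R L{\left(V{\left(4 \right)},-7 \right)} = - 472 \left(\left(-80\right) \left(-7\right)\right) = \left(-472\right) 560 = -264320$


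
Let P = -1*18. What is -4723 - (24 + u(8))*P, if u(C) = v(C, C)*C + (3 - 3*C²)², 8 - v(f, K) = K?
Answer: 638687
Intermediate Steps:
v(f, K) = 8 - K
u(C) = (3 - 3*C²)² + C*(8 - C) (u(C) = (8 - C)*C + (3 - 3*C²)² = C*(8 - C) + (3 - 3*C²)² = (3 - 3*C²)² + C*(8 - C))
P = -18
-4723 - (24 + u(8))*P = -4723 - (24 + (9*(-1 + 8²)² - 1*8*(-8 + 8)))*(-18) = -4723 - (24 + (9*(-1 + 64)² - 1*8*0))*(-18) = -4723 - (24 + (9*63² + 0))*(-18) = -4723 - (24 + (9*3969 + 0))*(-18) = -4723 - (24 + (35721 + 0))*(-18) = -4723 - (24 + 35721)*(-18) = -4723 - 35745*(-18) = -4723 - 1*(-643410) = -4723 + 643410 = 638687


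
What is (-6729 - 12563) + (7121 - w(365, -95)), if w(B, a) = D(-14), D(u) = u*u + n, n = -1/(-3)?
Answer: -37102/3 ≈ -12367.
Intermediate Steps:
n = 1/3 (n = -1*(-1/3) = 1/3 ≈ 0.33333)
D(u) = 1/3 + u**2 (D(u) = u*u + 1/3 = u**2 + 1/3 = 1/3 + u**2)
w(B, a) = 589/3 (w(B, a) = 1/3 + (-14)**2 = 1/3 + 196 = 589/3)
(-6729 - 12563) + (7121 - w(365, -95)) = (-6729 - 12563) + (7121 - 1*589/3) = -19292 + (7121 - 589/3) = -19292 + 20774/3 = -37102/3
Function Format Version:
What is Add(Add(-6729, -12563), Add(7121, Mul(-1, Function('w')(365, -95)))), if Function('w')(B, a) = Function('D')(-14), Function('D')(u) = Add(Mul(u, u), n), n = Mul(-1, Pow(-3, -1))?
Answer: Rational(-37102, 3) ≈ -12367.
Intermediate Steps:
n = Rational(1, 3) (n = Mul(-1, Rational(-1, 3)) = Rational(1, 3) ≈ 0.33333)
Function('D')(u) = Add(Rational(1, 3), Pow(u, 2)) (Function('D')(u) = Add(Mul(u, u), Rational(1, 3)) = Add(Pow(u, 2), Rational(1, 3)) = Add(Rational(1, 3), Pow(u, 2)))
Function('w')(B, a) = Rational(589, 3) (Function('w')(B, a) = Add(Rational(1, 3), Pow(-14, 2)) = Add(Rational(1, 3), 196) = Rational(589, 3))
Add(Add(-6729, -12563), Add(7121, Mul(-1, Function('w')(365, -95)))) = Add(Add(-6729, -12563), Add(7121, Mul(-1, Rational(589, 3)))) = Add(-19292, Add(7121, Rational(-589, 3))) = Add(-19292, Rational(20774, 3)) = Rational(-37102, 3)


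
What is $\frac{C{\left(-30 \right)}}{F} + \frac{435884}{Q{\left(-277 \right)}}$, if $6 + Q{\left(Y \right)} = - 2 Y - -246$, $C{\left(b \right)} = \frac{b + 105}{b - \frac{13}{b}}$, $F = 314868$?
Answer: $\frac{10144761015937}{18479550442} \approx 548.97$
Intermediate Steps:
$C{\left(b \right)} = \frac{105 + b}{b - \frac{13}{b}}$
$Q{\left(Y \right)} = 240 - 2 Y$ ($Q{\left(Y \right)} = -6 - \left(-246 + 2 Y\right) = 240 - 2 Y$)
$\frac{C{\left(-30 \right)}}{F} + \frac{435884}{Q{\left(-277 \right)}} = \frac{\left(-30\right) \frac{1}{-13 + \left(-30\right)^{2}} \left(105 - 30\right)}{314868} + \frac{435884}{240 - -554} = \left(-30\right) \frac{1}{-13 + 900} \cdot 75 \cdot \frac{1}{314868} + \frac{435884}{240 + 554} = \left(-30\right) \frac{1}{887} \cdot 75 \cdot \frac{1}{314868} + \frac{435884}{794} = \left(-30\right) \frac{1}{887} \cdot 75 \cdot \frac{1}{314868} + 435884 \cdot \frac{1}{794} = \left(- \frac{2250}{887}\right) \frac{1}{314868} + \frac{217942}{397} = - \frac{375}{46547986} + \frac{217942}{397} = \frac{10144761015937}{18479550442}$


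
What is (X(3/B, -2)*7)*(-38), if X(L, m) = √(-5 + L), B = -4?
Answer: -133*I*√23 ≈ -637.85*I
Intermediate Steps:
(X(3/B, -2)*7)*(-38) = (√(-5 + 3/(-4))*7)*(-38) = (√(-5 + 3*(-¼))*7)*(-38) = (√(-5 - ¾)*7)*(-38) = (√(-23/4)*7)*(-38) = ((I*√23/2)*7)*(-38) = (7*I*√23/2)*(-38) = -133*I*√23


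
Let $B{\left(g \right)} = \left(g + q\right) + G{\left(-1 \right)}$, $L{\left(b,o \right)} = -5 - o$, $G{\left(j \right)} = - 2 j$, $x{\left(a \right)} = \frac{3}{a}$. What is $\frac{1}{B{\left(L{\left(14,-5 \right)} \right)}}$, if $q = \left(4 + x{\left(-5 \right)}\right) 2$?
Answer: $\frac{5}{44} \approx 0.11364$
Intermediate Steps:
$q = \frac{34}{5}$ ($q = \left(4 + \frac{3}{-5}\right) 2 = \left(4 + 3 \left(- \frac{1}{5}\right)\right) 2 = \left(4 - \frac{3}{5}\right) 2 = \frac{17}{5} \cdot 2 = \frac{34}{5} \approx 6.8$)
$B{\left(g \right)} = \frac{44}{5} + g$ ($B{\left(g \right)} = \left(g + \frac{34}{5}\right) - -2 = \left(\frac{34}{5} + g\right) + 2 = \frac{44}{5} + g$)
$\frac{1}{B{\left(L{\left(14,-5 \right)} \right)}} = \frac{1}{\frac{44}{5} - 0} = \frac{1}{\frac{44}{5} + \left(-5 + 5\right)} = \frac{1}{\frac{44}{5} + 0} = \frac{1}{\frac{44}{5}} = \frac{5}{44}$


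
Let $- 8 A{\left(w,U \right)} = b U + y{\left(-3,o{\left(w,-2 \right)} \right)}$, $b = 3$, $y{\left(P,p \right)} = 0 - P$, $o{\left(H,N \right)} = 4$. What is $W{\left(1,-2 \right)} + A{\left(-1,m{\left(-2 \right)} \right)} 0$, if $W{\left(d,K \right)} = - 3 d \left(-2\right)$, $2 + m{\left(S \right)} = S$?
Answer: $6$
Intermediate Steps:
$y{\left(P,p \right)} = - P$
$m{\left(S \right)} = -2 + S$
$W{\left(d,K \right)} = 6 d$
$A{\left(w,U \right)} = - \frac{3}{8} - \frac{3 U}{8}$ ($A{\left(w,U \right)} = - \frac{3 U - -3}{8} = - \frac{3 U + 3}{8} = - \frac{3 + 3 U}{8} = - \frac{3}{8} - \frac{3 U}{8}$)
$W{\left(1,-2 \right)} + A{\left(-1,m{\left(-2 \right)} \right)} 0 = 6 \cdot 1 + \left(- \frac{3}{8} - \frac{3 \left(-2 - 2\right)}{8}\right) 0 = 6 + \left(- \frac{3}{8} - - \frac{3}{2}\right) 0 = 6 + \left(- \frac{3}{8} + \frac{3}{2}\right) 0 = 6 + \frac{9}{8} \cdot 0 = 6 + 0 = 6$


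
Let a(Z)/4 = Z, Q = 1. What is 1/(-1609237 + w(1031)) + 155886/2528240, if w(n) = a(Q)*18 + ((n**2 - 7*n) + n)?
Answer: 861073393/13965744936 ≈ 0.061656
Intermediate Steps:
a(Z) = 4*Z
w(n) = 72 + n**2 - 6*n (w(n) = (4*1)*18 + ((n**2 - 7*n) + n) = 4*18 + (n**2 - 6*n) = 72 + (n**2 - 6*n) = 72 + n**2 - 6*n)
1/(-1609237 + w(1031)) + 155886/2528240 = 1/(-1609237 + (72 + 1031**2 - 6*1031)) + 155886/2528240 = 1/(-1609237 + (72 + 1062961 - 6186)) + 155886*(1/2528240) = 1/(-1609237 + 1056847) + 77943/1264120 = 1/(-552390) + 77943/1264120 = -1/552390 + 77943/1264120 = 861073393/13965744936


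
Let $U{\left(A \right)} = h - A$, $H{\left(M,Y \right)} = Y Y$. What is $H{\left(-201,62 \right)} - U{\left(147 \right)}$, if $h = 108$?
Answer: $3883$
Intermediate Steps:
$H{\left(M,Y \right)} = Y^{2}$
$U{\left(A \right)} = 108 - A$
$H{\left(-201,62 \right)} - U{\left(147 \right)} = 62^{2} - \left(108 - 147\right) = 3844 - \left(108 - 147\right) = 3844 - -39 = 3844 + 39 = 3883$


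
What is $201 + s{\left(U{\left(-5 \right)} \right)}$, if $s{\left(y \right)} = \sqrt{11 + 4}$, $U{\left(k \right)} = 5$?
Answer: $201 + \sqrt{15} \approx 204.87$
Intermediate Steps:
$s{\left(y \right)} = \sqrt{15}$
$201 + s{\left(U{\left(-5 \right)} \right)} = 201 + \sqrt{15}$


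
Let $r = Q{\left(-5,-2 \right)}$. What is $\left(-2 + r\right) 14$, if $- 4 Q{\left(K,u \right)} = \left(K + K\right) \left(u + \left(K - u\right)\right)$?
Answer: $-203$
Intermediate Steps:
$Q{\left(K,u \right)} = - \frac{K^{2}}{2}$ ($Q{\left(K,u \right)} = - \frac{\left(K + K\right) \left(u + \left(K - u\right)\right)}{4} = - \frac{2 K K}{4} = - \frac{2 K^{2}}{4} = - \frac{K^{2}}{2}$)
$r = - \frac{25}{2}$ ($r = - \frac{\left(-5\right)^{2}}{2} = \left(- \frac{1}{2}\right) 25 = - \frac{25}{2} \approx -12.5$)
$\left(-2 + r\right) 14 = \left(-2 - \frac{25}{2}\right) 14 = \left(- \frac{29}{2}\right) 14 = -203$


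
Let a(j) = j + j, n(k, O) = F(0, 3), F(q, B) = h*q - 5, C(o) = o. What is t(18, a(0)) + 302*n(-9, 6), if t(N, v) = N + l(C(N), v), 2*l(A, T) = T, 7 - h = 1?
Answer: -1492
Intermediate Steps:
h = 6 (h = 7 - 1*1 = 7 - 1 = 6)
l(A, T) = T/2
F(q, B) = -5 + 6*q (F(q, B) = 6*q - 5 = -5 + 6*q)
n(k, O) = -5 (n(k, O) = -5 + 6*0 = -5 + 0 = -5)
a(j) = 2*j
t(N, v) = N + v/2
t(18, a(0)) + 302*n(-9, 6) = (18 + (2*0)/2) + 302*(-5) = (18 + (1/2)*0) - 1510 = (18 + 0) - 1510 = 18 - 1510 = -1492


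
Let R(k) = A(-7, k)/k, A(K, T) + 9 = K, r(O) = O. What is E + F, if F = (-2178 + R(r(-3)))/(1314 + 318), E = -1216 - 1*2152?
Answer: -8248123/2448 ≈ -3369.3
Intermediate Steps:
A(K, T) = -9 + K
R(k) = -16/k (R(k) = (-9 - 7)/k = -16/k)
E = -3368 (E = -1216 - 2152 = -3368)
F = -3259/2448 (F = (-2178 - 16/(-3))/(1314 + 318) = (-2178 - 16*(-⅓))/1632 = (-2178 + 16/3)*(1/1632) = -6518/3*1/1632 = -3259/2448 ≈ -1.3313)
E + F = -3368 - 3259/2448 = -8248123/2448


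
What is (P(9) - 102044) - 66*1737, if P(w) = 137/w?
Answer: -1950037/9 ≈ -2.1667e+5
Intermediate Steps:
(P(9) - 102044) - 66*1737 = (137/9 - 102044) - 66*1737 = (137*(⅑) - 102044) - 114642 = (137/9 - 102044) - 114642 = -918259/9 - 114642 = -1950037/9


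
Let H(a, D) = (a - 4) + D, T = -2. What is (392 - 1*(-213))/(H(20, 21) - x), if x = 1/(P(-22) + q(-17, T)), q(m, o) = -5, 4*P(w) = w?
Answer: 12705/779 ≈ 16.309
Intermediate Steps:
P(w) = w/4
H(a, D) = -4 + D + a (H(a, D) = (-4 + a) + D = -4 + D + a)
x = -2/21 (x = 1/((¼)*(-22) - 5) = 1/(-11/2 - 5) = 1/(-21/2) = -2/21 ≈ -0.095238)
(392 - 1*(-213))/(H(20, 21) - x) = (392 - 1*(-213))/((-4 + 21 + 20) - 1*(-2/21)) = (392 + 213)/(37 + 2/21) = 605/(779/21) = 605*(21/779) = 12705/779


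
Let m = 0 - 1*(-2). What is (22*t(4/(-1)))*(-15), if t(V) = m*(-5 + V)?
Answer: 5940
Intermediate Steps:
m = 2 (m = 0 + 2 = 2)
t(V) = -10 + 2*V (t(V) = 2*(-5 + V) = -10 + 2*V)
(22*t(4/(-1)))*(-15) = (22*(-10 + 2*(4/(-1))))*(-15) = (22*(-10 + 2*(4*(-1))))*(-15) = (22*(-10 + 2*(-4)))*(-15) = (22*(-10 - 8))*(-15) = (22*(-18))*(-15) = -396*(-15) = 5940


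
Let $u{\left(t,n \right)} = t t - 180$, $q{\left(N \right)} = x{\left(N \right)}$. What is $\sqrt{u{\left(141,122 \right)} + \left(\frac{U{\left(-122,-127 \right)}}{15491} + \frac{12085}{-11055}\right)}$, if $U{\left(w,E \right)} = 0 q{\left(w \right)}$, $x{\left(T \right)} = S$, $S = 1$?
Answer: $\frac{\sqrt{96303408234}}{2211} \approx 140.36$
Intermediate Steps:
$x{\left(T \right)} = 1$
$q{\left(N \right)} = 1$
$U{\left(w,E \right)} = 0$ ($U{\left(w,E \right)} = 0 \cdot 1 = 0$)
$u{\left(t,n \right)} = -180 + t^{2}$ ($u{\left(t,n \right)} = t^{2} - 180 = -180 + t^{2}$)
$\sqrt{u{\left(141,122 \right)} + \left(\frac{U{\left(-122,-127 \right)}}{15491} + \frac{12085}{-11055}\right)} = \sqrt{\left(-180 + 141^{2}\right) + \left(\frac{0}{15491} + \frac{12085}{-11055}\right)} = \sqrt{\left(-180 + 19881\right) + \left(0 \cdot \frac{1}{15491} + 12085 \left(- \frac{1}{11055}\right)\right)} = \sqrt{19701 + \left(0 - \frac{2417}{2211}\right)} = \sqrt{19701 - \frac{2417}{2211}} = \sqrt{\frac{43556494}{2211}} = \frac{\sqrt{96303408234}}{2211}$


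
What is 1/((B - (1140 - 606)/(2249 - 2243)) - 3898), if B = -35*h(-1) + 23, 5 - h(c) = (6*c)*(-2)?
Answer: -1/3719 ≈ -0.00026889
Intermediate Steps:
h(c) = 5 + 12*c (h(c) = 5 - 6*c*(-2) = 5 - (-12)*c = 5 + 12*c)
B = 268 (B = -35*(5 + 12*(-1)) + 23 = -35*(5 - 12) + 23 = -35*(-7) + 23 = 245 + 23 = 268)
1/((B - (1140 - 606)/(2249 - 2243)) - 3898) = 1/((268 - (1140 - 606)/(2249 - 2243)) - 3898) = 1/((268 - 534/6) - 3898) = 1/((268 - 1*89) - 3898) = 1/((268 - 89) - 3898) = 1/(179 - 3898) = 1/(-3719) = -1/3719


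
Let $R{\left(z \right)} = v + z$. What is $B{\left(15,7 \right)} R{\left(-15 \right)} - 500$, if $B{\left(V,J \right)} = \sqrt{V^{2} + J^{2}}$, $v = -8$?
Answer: $-500 - 23 \sqrt{274} \approx -880.72$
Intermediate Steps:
$B{\left(V,J \right)} = \sqrt{J^{2} + V^{2}}$
$R{\left(z \right)} = -8 + z$
$B{\left(15,7 \right)} R{\left(-15 \right)} - 500 = \sqrt{7^{2} + 15^{2}} \left(-8 - 15\right) - 500 = \sqrt{49 + 225} \left(-23\right) - 500 = \sqrt{274} \left(-23\right) - 500 = - 23 \sqrt{274} - 500 = -500 - 23 \sqrt{274}$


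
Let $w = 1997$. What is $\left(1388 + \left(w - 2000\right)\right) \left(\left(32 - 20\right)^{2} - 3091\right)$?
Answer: $-4081595$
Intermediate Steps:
$\left(1388 + \left(w - 2000\right)\right) \left(\left(32 - 20\right)^{2} - 3091\right) = \left(1388 + \left(1997 - 2000\right)\right) \left(\left(32 - 20\right)^{2} - 3091\right) = \left(1388 + \left(1997 - 2000\right)\right) \left(12^{2} - 3091\right) = \left(1388 - 3\right) \left(144 - 3091\right) = 1385 \left(-2947\right) = -4081595$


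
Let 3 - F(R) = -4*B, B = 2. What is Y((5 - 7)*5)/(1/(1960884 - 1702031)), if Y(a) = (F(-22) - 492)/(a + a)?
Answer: 124508293/20 ≈ 6.2254e+6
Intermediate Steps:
F(R) = 11 (F(R) = 3 - (-4)*2 = 3 - 1*(-8) = 3 + 8 = 11)
Y(a) = -481/(2*a) (Y(a) = (11 - 492)/(a + a) = -481*1/(2*a) = -481/(2*a))
Y((5 - 7)*5)/(1/(1960884 - 1702031)) = (-481*1/(5*(5 - 7))/2)/(1/(1960884 - 1702031)) = (-481/(2*((-2*5))))/(1/258853) = (-481/2/(-10))/(1/258853) = -481/2*(-1/10)*258853 = (481/20)*258853 = 124508293/20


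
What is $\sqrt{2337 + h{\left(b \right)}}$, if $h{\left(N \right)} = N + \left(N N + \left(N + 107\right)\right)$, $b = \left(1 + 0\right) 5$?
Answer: $\sqrt{2479} \approx 49.79$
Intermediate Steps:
$b = 5$ ($b = 1 \cdot 5 = 5$)
$h{\left(N \right)} = 107 + N^{2} + 2 N$ ($h{\left(N \right)} = N + \left(N^{2} + \left(107 + N\right)\right) = N + \left(107 + N + N^{2}\right) = 107 + N^{2} + 2 N$)
$\sqrt{2337 + h{\left(b \right)}} = \sqrt{2337 + \left(107 + 5^{2} + 2 \cdot 5\right)} = \sqrt{2337 + \left(107 + 25 + 10\right)} = \sqrt{2337 + 142} = \sqrt{2479}$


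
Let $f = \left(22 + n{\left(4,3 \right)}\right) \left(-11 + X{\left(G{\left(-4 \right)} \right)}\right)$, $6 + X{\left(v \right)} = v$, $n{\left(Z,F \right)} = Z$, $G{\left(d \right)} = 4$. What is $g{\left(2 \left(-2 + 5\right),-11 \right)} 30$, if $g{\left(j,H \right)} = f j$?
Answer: $-60840$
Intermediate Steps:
$X{\left(v \right)} = -6 + v$
$f = -338$ ($f = \left(22 + 4\right) \left(-11 + \left(-6 + 4\right)\right) = 26 \left(-11 - 2\right) = 26 \left(-13\right) = -338$)
$g{\left(j,H \right)} = - 338 j$
$g{\left(2 \left(-2 + 5\right),-11 \right)} 30 = - 338 \cdot 2 \left(-2 + 5\right) 30 = - 338 \cdot 2 \cdot 3 \cdot 30 = \left(-338\right) 6 \cdot 30 = \left(-2028\right) 30 = -60840$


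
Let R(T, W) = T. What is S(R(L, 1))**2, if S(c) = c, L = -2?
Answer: 4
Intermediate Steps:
S(R(L, 1))**2 = (-2)**2 = 4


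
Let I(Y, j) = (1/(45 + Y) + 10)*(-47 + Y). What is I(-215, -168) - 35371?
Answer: -3229104/85 ≈ -37989.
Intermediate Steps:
I(Y, j) = (-47 + Y)*(10 + 1/(45 + Y)) (I(Y, j) = (10 + 1/(45 + Y))*(-47 + Y) = (-47 + Y)*(10 + 1/(45 + Y)))
I(-215, -168) - 35371 = (-21197 - 19*(-215) + 10*(-215)²)/(45 - 215) - 35371 = (-21197 + 4085 + 10*46225)/(-170) - 35371 = -(-21197 + 4085 + 462250)/170 - 35371 = -1/170*445138 - 35371 = -222569/85 - 35371 = -3229104/85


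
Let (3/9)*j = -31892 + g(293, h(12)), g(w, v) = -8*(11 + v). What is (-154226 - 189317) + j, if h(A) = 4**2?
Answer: -439867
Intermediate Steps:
h(A) = 16
g(w, v) = -88 - 8*v
j = -96324 (j = 3*(-31892 + (-88 - 8*16)) = 3*(-31892 + (-88 - 128)) = 3*(-31892 - 216) = 3*(-32108) = -96324)
(-154226 - 189317) + j = (-154226 - 189317) - 96324 = -343543 - 96324 = -439867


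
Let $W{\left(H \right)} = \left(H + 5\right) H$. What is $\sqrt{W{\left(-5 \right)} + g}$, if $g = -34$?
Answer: $i \sqrt{34} \approx 5.8309 i$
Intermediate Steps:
$W{\left(H \right)} = H \left(5 + H\right)$ ($W{\left(H \right)} = \left(5 + H\right) H = H \left(5 + H\right)$)
$\sqrt{W{\left(-5 \right)} + g} = \sqrt{- 5 \left(5 - 5\right) - 34} = \sqrt{\left(-5\right) 0 - 34} = \sqrt{0 - 34} = \sqrt{-34} = i \sqrt{34}$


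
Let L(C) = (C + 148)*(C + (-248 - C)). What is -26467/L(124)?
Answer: 26467/67456 ≈ 0.39236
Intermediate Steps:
L(C) = -36704 - 248*C (L(C) = (148 + C)*(-248) = -36704 - 248*C)
-26467/L(124) = -26467/(-36704 - 248*124) = -26467/(-36704 - 30752) = -26467/(-67456) = -26467*(-1/67456) = 26467/67456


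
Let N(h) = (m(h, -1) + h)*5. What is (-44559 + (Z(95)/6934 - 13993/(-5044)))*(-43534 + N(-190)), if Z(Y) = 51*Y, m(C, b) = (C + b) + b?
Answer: 8852115361203471/4371887 ≈ 2.0248e+9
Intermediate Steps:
m(C, b) = C + 2*b
N(h) = -10 + 10*h (N(h) = ((h + 2*(-1)) + h)*5 = ((h - 2) + h)*5 = ((-2 + h) + h)*5 = (-2 + 2*h)*5 = -10 + 10*h)
(-44559 + (Z(95)/6934 - 13993/(-5044)))*(-43534 + N(-190)) = (-44559 + ((51*95)/6934 - 13993/(-5044)))*(-43534 + (-10 + 10*(-190))) = (-44559 + (4845*(1/6934) - 13993*(-1/5044)))*(-43534 + (-10 - 1900)) = (-44559 + (4845/6934 + 13993/5044))*(-43534 - 1910) = (-44559 + 60732821/17487548)*(-45444) = -779166918511/17487548*(-45444) = 8852115361203471/4371887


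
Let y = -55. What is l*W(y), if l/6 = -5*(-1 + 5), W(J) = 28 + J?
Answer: 3240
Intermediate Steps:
l = -120 (l = 6*(-5*(-1 + 5)) = 6*(-5*4) = 6*(-20) = -120)
l*W(y) = -120*(28 - 55) = -120*(-27) = 3240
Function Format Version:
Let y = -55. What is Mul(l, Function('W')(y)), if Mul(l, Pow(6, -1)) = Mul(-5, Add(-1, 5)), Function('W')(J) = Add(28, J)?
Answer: 3240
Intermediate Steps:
l = -120 (l = Mul(6, Mul(-5, Add(-1, 5))) = Mul(6, Mul(-5, 4)) = Mul(6, -20) = -120)
Mul(l, Function('W')(y)) = Mul(-120, Add(28, -55)) = Mul(-120, -27) = 3240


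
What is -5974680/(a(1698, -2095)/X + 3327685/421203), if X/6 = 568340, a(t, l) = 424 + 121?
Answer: -63567013849348160/84057544541 ≈ -7.5623e+5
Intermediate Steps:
a(t, l) = 545
X = 3410040 (X = 6*568340 = 3410040)
-5974680/(a(1698, -2095)/X + 3327685/421203) = -5974680/(545/3410040 + 3327685/421203) = -5974680/(545*(1/3410040) + 3327685*(1/421203)) = -5974680/(109/682008 + 3327685/421203) = -5974680/252172633623/31918201736 = -5974680*31918201736/252172633623 = -63567013849348160/84057544541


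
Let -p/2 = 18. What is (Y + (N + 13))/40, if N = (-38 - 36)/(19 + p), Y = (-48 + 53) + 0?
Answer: 19/34 ≈ 0.55882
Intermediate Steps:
p = -36 (p = -2*18 = -36)
Y = 5 (Y = 5 + 0 = 5)
N = 74/17 (N = (-38 - 36)/(19 - 36) = -74/(-17) = -74*(-1/17) = 74/17 ≈ 4.3529)
(Y + (N + 13))/40 = (5 + (74/17 + 13))/40 = (5 + 295/17)*(1/40) = (380/17)*(1/40) = 19/34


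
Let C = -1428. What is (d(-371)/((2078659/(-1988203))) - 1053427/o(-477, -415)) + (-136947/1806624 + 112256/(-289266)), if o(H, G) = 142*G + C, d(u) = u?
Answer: 16518029419718496881261/44421876328883996448 ≈ 371.84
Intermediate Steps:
o(H, G) = -1428 + 142*G (o(H, G) = 142*G - 1428 = -1428 + 142*G)
(d(-371)/((2078659/(-1988203))) - 1053427/o(-477, -415)) + (-136947/1806624 + 112256/(-289266)) = (-371/(2078659/(-1988203)) - 1053427/(-1428 + 142*(-415))) + (-136947/1806624 + 112256/(-289266)) = (-371/(2078659*(-1/1988203)) - 1053427/(-1428 - 58930)) + (-136947*1/1806624 + 112256*(-1/289266)) = (-371/(-2078659/1988203) - 1053427/(-60358)) + (-45649/602208 - 56128/144633) = (-371*(-1988203/2078659) - 1053427*(-1/60358)) - 13467694147/29033049888 = (737623313/2078659 + 1053427/60358) - 13467694147/29033049888 = 46711183440447/125463699922 - 13467694147/29033049888 = 16518029419718496881261/44421876328883996448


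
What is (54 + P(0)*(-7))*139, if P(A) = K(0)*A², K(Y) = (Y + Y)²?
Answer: 7506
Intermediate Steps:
K(Y) = 4*Y² (K(Y) = (2*Y)² = 4*Y²)
P(A) = 0 (P(A) = (4*0²)*A² = (4*0)*A² = 0*A² = 0)
(54 + P(0)*(-7))*139 = (54 + 0*(-7))*139 = (54 + 0)*139 = 54*139 = 7506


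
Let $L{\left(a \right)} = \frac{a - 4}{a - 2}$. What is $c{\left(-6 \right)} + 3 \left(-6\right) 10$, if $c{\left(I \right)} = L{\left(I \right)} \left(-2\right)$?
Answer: $- \frac{365}{2} \approx -182.5$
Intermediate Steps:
$L{\left(a \right)} = \frac{-4 + a}{-2 + a}$
$c{\left(I \right)} = - \frac{2 \left(-4 + I\right)}{-2 + I}$ ($c{\left(I \right)} = \frac{-4 + I}{-2 + I} \left(-2\right) = - \frac{2 \left(-4 + I\right)}{-2 + I}$)
$c{\left(-6 \right)} + 3 \left(-6\right) 10 = \frac{2 \left(4 - -6\right)}{-2 - 6} + 3 \left(-6\right) 10 = \frac{2 \left(4 + 6\right)}{-8} - 180 = 2 \left(- \frac{1}{8}\right) 10 - 180 = - \frac{5}{2} - 180 = - \frac{365}{2}$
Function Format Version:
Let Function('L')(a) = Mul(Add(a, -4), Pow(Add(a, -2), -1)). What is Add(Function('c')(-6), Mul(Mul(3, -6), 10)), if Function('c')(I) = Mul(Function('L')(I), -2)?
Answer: Rational(-365, 2) ≈ -182.50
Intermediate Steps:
Function('L')(a) = Mul(Pow(Add(-2, a), -1), Add(-4, a)) (Function('L')(a) = Mul(Add(-4, a), Pow(Add(-2, a), -1)) = Mul(Pow(Add(-2, a), -1), Add(-4, a)))
Function('c')(I) = Mul(-2, Pow(Add(-2, I), -1), Add(-4, I)) (Function('c')(I) = Mul(Mul(Pow(Add(-2, I), -1), Add(-4, I)), -2) = Mul(-2, Pow(Add(-2, I), -1), Add(-4, I)))
Add(Function('c')(-6), Mul(Mul(3, -6), 10)) = Add(Mul(2, Pow(Add(-2, -6), -1), Add(4, Mul(-1, -6))), Mul(Mul(3, -6), 10)) = Add(Mul(2, Pow(-8, -1), Add(4, 6)), Mul(-18, 10)) = Add(Mul(2, Rational(-1, 8), 10), -180) = Add(Rational(-5, 2), -180) = Rational(-365, 2)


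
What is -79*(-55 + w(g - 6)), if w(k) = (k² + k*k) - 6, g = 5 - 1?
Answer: 4187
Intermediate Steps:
g = 4
w(k) = -6 + 2*k² (w(k) = (k² + k²) - 6 = 2*k² - 6 = -6 + 2*k²)
-79*(-55 + w(g - 6)) = -79*(-55 + (-6 + 2*(4 - 6)²)) = -79*(-55 + (-6 + 2*(-2)²)) = -79*(-55 + (-6 + 2*4)) = -79*(-55 + (-6 + 8)) = -79*(-55 + 2) = -79*(-53) = 4187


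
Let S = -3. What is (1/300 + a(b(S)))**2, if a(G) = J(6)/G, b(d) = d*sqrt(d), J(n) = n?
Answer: -119999/90000 + I*sqrt(3)/225 ≈ -1.3333 + 0.007698*I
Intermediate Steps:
b(d) = d**(3/2)
a(G) = 6/G
(1/300 + a(b(S)))**2 = (1/300 + 6/((-3)**(3/2)))**2 = (1/300 + 6/((-3*I*sqrt(3))))**2 = (1/300 + 6*(I*sqrt(3)/9))**2 = (1/300 + 2*I*sqrt(3)/3)**2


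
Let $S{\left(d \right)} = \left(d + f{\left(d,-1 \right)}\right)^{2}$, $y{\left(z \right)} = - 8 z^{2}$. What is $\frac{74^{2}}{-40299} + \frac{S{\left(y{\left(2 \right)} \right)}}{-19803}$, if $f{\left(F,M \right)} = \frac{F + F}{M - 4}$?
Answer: $- \frac{146782204}{950048925} \approx -0.1545$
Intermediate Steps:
$f{\left(F,M \right)} = \frac{2 F}{-4 + M}$
$S{\left(d \right)} = \frac{9 d^{2}}{25}$ ($S{\left(d \right)} = \left(d + \frac{2 d}{-4 - 1}\right)^{2} = \left(d + \frac{2 d}{-5}\right)^{2} = \left(d + 2 d \left(- \frac{1}{5}\right)\right)^{2} = \left(d - \frac{2 d}{5}\right)^{2} = \left(\frac{3 d}{5}\right)^{2} = \frac{9 d^{2}}{25}$)
$\frac{74^{2}}{-40299} + \frac{S{\left(y{\left(2 \right)} \right)}}{-19803} = \frac{74^{2}}{-40299} + \frac{\frac{9}{25} \left(- 8 \cdot 2^{2}\right)^{2}}{-19803} = 5476 \left(- \frac{1}{40299}\right) + \frac{9 \left(\left(-8\right) 4\right)^{2}}{25} \left(- \frac{1}{19803}\right) = - \frac{5476}{40299} + \frac{9 \left(-32\right)^{2}}{25} \left(- \frac{1}{19803}\right) = - \frac{5476}{40299} + \frac{9}{25} \cdot 1024 \left(- \frac{1}{19803}\right) = - \frac{5476}{40299} + \frac{9216}{25} \left(- \frac{1}{19803}\right) = - \frac{5476}{40299} - \frac{3072}{165025} = - \frac{146782204}{950048925}$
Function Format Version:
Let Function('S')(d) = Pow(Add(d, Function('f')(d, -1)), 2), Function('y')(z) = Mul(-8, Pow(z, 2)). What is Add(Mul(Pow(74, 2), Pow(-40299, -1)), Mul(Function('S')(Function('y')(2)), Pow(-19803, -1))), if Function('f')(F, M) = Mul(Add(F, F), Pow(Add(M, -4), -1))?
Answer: Rational(-146782204, 950048925) ≈ -0.15450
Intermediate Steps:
Function('f')(F, M) = Mul(2, F, Pow(Add(-4, M), -1)) (Function('f')(F, M) = Mul(Mul(2, F), Pow(Add(-4, M), -1)) = Mul(2, F, Pow(Add(-4, M), -1)))
Function('S')(d) = Mul(Rational(9, 25), Pow(d, 2)) (Function('S')(d) = Pow(Add(d, Mul(2, d, Pow(Add(-4, -1), -1))), 2) = Pow(Add(d, Mul(2, d, Pow(-5, -1))), 2) = Pow(Add(d, Mul(2, d, Rational(-1, 5))), 2) = Pow(Add(d, Mul(Rational(-2, 5), d)), 2) = Pow(Mul(Rational(3, 5), d), 2) = Mul(Rational(9, 25), Pow(d, 2)))
Add(Mul(Pow(74, 2), Pow(-40299, -1)), Mul(Function('S')(Function('y')(2)), Pow(-19803, -1))) = Add(Mul(Pow(74, 2), Pow(-40299, -1)), Mul(Mul(Rational(9, 25), Pow(Mul(-8, Pow(2, 2)), 2)), Pow(-19803, -1))) = Add(Mul(5476, Rational(-1, 40299)), Mul(Mul(Rational(9, 25), Pow(Mul(-8, 4), 2)), Rational(-1, 19803))) = Add(Rational(-5476, 40299), Mul(Mul(Rational(9, 25), Pow(-32, 2)), Rational(-1, 19803))) = Add(Rational(-5476, 40299), Mul(Mul(Rational(9, 25), 1024), Rational(-1, 19803))) = Add(Rational(-5476, 40299), Mul(Rational(9216, 25), Rational(-1, 19803))) = Add(Rational(-5476, 40299), Rational(-3072, 165025)) = Rational(-146782204, 950048925)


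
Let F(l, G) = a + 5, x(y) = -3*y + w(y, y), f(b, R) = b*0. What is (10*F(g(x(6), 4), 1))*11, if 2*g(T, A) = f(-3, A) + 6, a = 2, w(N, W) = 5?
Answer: 770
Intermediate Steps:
f(b, R) = 0
x(y) = 5 - 3*y (x(y) = -3*y + 5 = 5 - 3*y)
g(T, A) = 3 (g(T, A) = (0 + 6)/2 = (1/2)*6 = 3)
F(l, G) = 7 (F(l, G) = 2 + 5 = 7)
(10*F(g(x(6), 4), 1))*11 = (10*7)*11 = 70*11 = 770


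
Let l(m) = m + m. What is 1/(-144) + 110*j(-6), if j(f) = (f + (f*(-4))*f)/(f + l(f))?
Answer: 131999/144 ≈ 916.66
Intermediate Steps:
l(m) = 2*m
j(f) = (f - 4*f²)/(3*f) (j(f) = (f + (f*(-4))*f)/(f + 2*f) = (f + (-4*f)*f)/((3*f)) = (f - 4*f²)*(1/(3*f)) = (f - 4*f²)/(3*f))
1/(-144) + 110*j(-6) = 1/(-144) + 110*(⅓ - 4/3*(-6)) = -1/144 + 110*(⅓ + 8) = -1/144 + 110*(25/3) = -1/144 + 2750/3 = 131999/144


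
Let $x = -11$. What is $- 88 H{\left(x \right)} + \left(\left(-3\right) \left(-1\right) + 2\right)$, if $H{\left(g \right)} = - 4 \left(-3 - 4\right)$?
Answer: $-2459$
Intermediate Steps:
$H{\left(g \right)} = 28$ ($H{\left(g \right)} = \left(-4\right) \left(-7\right) = 28$)
$- 88 H{\left(x \right)} + \left(\left(-3\right) \left(-1\right) + 2\right) = \left(-88\right) 28 + \left(\left(-3\right) \left(-1\right) + 2\right) = -2464 + \left(3 + 2\right) = -2464 + 5 = -2459$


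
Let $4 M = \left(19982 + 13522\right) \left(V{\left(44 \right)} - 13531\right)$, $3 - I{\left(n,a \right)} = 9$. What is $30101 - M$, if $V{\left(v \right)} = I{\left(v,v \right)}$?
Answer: $113416013$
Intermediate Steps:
$I{\left(n,a \right)} = -6$ ($I{\left(n,a \right)} = 3 - 9 = -6$)
$V{\left(v \right)} = -6$
$M = -113385912$ ($M = \frac{\left(19982 + 13522\right) \left(-6 - 13531\right)}{4} = \frac{33504 \left(-13537\right)}{4} = \frac{1}{4} \left(-453543648\right) = -113385912$)
$30101 - M = 30101 - -113385912 = 30101 + 113385912 = 113416013$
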